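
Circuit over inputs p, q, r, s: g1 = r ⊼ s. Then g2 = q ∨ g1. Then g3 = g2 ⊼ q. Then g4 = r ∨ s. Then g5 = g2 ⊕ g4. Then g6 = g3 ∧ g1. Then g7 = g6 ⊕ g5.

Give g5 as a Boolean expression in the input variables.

g1 = r ⊼ s
g2 = q ∨ g1 = q ∨ (r ⊼ s)
g4 = r ∨ s
g5 = g2 ⊕ g4 = (q ∨ (r ⊼ s)) ⊕ (r ∨ s)

(q ∨ (r ⊼ s)) ⊕ (r ∨ s)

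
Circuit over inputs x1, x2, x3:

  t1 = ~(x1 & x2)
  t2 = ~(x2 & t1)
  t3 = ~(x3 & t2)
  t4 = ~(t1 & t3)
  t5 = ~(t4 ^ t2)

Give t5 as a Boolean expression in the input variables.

~((~((~(x1 & x2)) & (~(x3 & (~(x2 & (~(x1 & x2)))))))) ^ (~(x2 & (~(x1 & x2)))))

t1 = ~(x1 & x2)
t2 = ~(x2 & t1) = ~(x2 & (~(x1 & x2)))
t3 = ~(x3 & t2) = ~(x3 & (~(x2 & (~(x1 & x2)))))
t4 = ~(t1 & t3) = ~((~(x1 & x2)) & (~(x3 & (~(x2 & (~(x1 & x2)))))))
t5 = ~(t4 ^ t2) = ~((~((~(x1 & x2)) & (~(x3 & (~(x2 & (~(x1 & x2)))))))) ^ (~(x2 & (~(x1 & x2)))))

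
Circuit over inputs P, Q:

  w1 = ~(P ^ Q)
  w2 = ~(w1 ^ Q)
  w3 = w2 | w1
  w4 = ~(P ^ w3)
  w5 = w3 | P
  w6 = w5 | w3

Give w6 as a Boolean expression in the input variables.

(((~((~(P ^ Q)) ^ Q)) | (~(P ^ Q))) | P) | ((~((~(P ^ Q)) ^ Q)) | (~(P ^ Q)))

w1 = ~(P ^ Q)
w2 = ~(w1 ^ Q) = ~((~(P ^ Q)) ^ Q)
w3 = w2 | w1 = (~((~(P ^ Q)) ^ Q)) | (~(P ^ Q))
w5 = w3 | P = ((~((~(P ^ Q)) ^ Q)) | (~(P ^ Q))) | P
w6 = w5 | w3 = (((~((~(P ^ Q)) ^ Q)) | (~(P ^ Q))) | P) | ((~((~(P ^ Q)) ^ Q)) | (~(P ^ Q)))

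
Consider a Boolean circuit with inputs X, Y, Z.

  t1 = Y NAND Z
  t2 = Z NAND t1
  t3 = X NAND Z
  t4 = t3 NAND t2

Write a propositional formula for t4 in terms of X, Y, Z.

t1 = Y NAND Z
t2 = Z NAND t1 = Z NAND (Y NAND Z)
t3 = X NAND Z
t4 = t3 NAND t2 = (X NAND Z) NAND (Z NAND (Y NAND Z))

(X NAND Z) NAND (Z NAND (Y NAND Z))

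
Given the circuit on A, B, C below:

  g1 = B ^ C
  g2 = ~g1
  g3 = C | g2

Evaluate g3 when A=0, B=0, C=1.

g1 = 0 ^ 1 = 1
g2 = ~1 = 0
g3 = 1 | 0 = 1

1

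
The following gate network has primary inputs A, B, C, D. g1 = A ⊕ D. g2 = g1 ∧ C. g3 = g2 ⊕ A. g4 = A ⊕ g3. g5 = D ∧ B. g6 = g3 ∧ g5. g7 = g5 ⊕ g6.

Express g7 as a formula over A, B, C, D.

(D ∧ B) ⊕ ((((A ⊕ D) ∧ C) ⊕ A) ∧ (D ∧ B))

g1 = A ⊕ D
g2 = g1 ∧ C = (A ⊕ D) ∧ C
g3 = g2 ⊕ A = ((A ⊕ D) ∧ C) ⊕ A
g5 = D ∧ B
g6 = g3 ∧ g5 = (((A ⊕ D) ∧ C) ⊕ A) ∧ (D ∧ B)
g7 = g5 ⊕ g6 = (D ∧ B) ⊕ ((((A ⊕ D) ∧ C) ⊕ A) ∧ (D ∧ B))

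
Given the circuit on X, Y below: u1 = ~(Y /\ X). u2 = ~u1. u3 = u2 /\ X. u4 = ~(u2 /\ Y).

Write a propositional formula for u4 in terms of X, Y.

u1 = ~(Y /\ X)
u2 = ~u1 = ~(~(Y /\ X))
u4 = ~(u2 /\ Y) = ~(~(~(Y /\ X)) /\ Y)

~(~(~(Y /\ X)) /\ Y)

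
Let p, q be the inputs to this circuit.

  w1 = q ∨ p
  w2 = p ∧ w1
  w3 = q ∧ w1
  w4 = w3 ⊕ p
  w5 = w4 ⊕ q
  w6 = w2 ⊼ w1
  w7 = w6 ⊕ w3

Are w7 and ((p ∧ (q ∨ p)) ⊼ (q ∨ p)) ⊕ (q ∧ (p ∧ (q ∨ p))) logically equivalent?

No

w1 = q ∨ p
w2 = p ∧ w1 = p ∧ (q ∨ p)
w3 = q ∧ w1 = q ∧ (q ∨ p)
w6 = w2 ⊼ w1 = (p ∧ (q ∨ p)) ⊼ (q ∨ p)
w7 = w6 ⊕ w3 = ((p ∧ (q ∨ p)) ⊼ (q ∨ p)) ⊕ (q ∧ (q ∨ p))
At p=0, q=1: circuit gives 0, formula gives 1.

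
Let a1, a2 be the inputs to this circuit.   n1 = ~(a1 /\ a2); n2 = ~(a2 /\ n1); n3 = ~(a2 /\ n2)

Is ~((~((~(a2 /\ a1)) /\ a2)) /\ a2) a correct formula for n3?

n1 = ~(a1 /\ a2)
n2 = ~(a2 /\ n1) = ~(a2 /\ (~(a1 /\ a2)))
n3 = ~(a2 /\ n2) = ~(a2 /\ (~(a2 /\ (~(a1 /\ a2)))))
At a1=1, a2=1: circuit gives 0, formula gives 0.
At a1=0, a2=0: circuit gives 1, formula gives 1.
Agrees on all 4 inputs.

Yes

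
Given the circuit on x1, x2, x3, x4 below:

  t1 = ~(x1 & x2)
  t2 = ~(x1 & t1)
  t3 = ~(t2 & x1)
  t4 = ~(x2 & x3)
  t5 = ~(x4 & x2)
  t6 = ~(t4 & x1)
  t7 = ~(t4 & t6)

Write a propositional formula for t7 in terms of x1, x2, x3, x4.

~((~(x2 & x3)) & (~((~(x2 & x3)) & x1)))

t4 = ~(x2 & x3)
t6 = ~(t4 & x1) = ~((~(x2 & x3)) & x1)
t7 = ~(t4 & t6) = ~((~(x2 & x3)) & (~((~(x2 & x3)) & x1)))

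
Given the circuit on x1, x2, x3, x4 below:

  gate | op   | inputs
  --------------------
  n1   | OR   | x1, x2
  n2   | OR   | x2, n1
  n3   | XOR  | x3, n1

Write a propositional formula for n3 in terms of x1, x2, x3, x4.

x3 XOR (x1 OR x2)

n1 = x1 OR x2
n3 = x3 XOR n1 = x3 XOR (x1 OR x2)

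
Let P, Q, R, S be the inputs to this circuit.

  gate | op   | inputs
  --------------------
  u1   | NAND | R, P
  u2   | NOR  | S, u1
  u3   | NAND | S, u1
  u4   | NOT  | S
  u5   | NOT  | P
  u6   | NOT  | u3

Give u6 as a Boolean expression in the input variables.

NOT (S NAND (R NAND P))

u1 = R NAND P
u3 = S NAND u1 = S NAND (R NAND P)
u6 = NOT u3 = NOT (S NAND (R NAND P))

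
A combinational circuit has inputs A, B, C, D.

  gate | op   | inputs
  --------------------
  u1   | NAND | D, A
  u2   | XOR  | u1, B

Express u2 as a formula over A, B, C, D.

u1 = D NAND A
u2 = u1 XOR B = (D NAND A) XOR B

(D NAND A) XOR B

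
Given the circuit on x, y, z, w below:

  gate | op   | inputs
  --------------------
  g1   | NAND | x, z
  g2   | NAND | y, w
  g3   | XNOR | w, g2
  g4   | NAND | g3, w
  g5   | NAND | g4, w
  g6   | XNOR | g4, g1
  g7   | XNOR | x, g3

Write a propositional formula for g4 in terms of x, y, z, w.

g2 = y NAND w
g3 = w XNOR g2 = w XNOR (y NAND w)
g4 = g3 NAND w = (w XNOR (y NAND w)) NAND w

(w XNOR (y NAND w)) NAND w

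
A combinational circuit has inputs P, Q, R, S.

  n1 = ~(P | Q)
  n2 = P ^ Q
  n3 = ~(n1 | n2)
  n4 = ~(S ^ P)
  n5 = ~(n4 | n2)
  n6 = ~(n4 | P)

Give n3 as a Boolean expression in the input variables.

~((~(P | Q)) | (P ^ Q))

n1 = ~(P | Q)
n2 = P ^ Q
n3 = ~(n1 | n2) = ~((~(P | Q)) | (P ^ Q))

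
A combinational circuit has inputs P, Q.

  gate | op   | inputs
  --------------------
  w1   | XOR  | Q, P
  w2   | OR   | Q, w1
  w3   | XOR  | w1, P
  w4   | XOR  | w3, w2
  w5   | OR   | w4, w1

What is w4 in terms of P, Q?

w1 = Q XOR P
w2 = Q OR w1 = Q OR (Q XOR P)
w3 = w1 XOR P = (Q XOR P) XOR P
w4 = w3 XOR w2 = ((Q XOR P) XOR P) XOR (Q OR (Q XOR P))

((Q XOR P) XOR P) XOR (Q OR (Q XOR P))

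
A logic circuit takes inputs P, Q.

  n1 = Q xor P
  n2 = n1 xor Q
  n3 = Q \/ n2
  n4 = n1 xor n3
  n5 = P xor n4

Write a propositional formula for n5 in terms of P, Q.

n1 = Q xor P
n2 = n1 xor Q = (Q xor P) xor Q
n3 = Q \/ n2 = Q \/ ((Q xor P) xor Q)
n4 = n1 xor n3 = (Q xor P) xor (Q \/ ((Q xor P) xor Q))
n5 = P xor n4 = P xor ((Q xor P) xor (Q \/ ((Q xor P) xor Q)))

P xor ((Q xor P) xor (Q \/ ((Q xor P) xor Q)))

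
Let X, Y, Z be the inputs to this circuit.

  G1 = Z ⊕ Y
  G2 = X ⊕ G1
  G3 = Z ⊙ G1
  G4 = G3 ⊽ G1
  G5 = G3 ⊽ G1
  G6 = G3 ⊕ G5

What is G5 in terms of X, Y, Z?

(Z ⊙ (Z ⊕ Y)) ⊽ (Z ⊕ Y)

G1 = Z ⊕ Y
G3 = Z ⊙ G1 = Z ⊙ (Z ⊕ Y)
G5 = G3 ⊽ G1 = (Z ⊙ (Z ⊕ Y)) ⊽ (Z ⊕ Y)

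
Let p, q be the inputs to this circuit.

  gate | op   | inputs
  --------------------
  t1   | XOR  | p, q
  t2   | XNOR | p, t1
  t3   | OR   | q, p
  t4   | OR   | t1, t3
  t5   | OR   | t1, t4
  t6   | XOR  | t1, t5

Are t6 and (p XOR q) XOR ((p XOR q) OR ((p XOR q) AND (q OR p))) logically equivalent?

No

t1 = p XOR q
t3 = q OR p
t4 = t1 OR t3 = (p XOR q) OR (q OR p)
t5 = t1 OR t4 = (p XOR q) OR ((p XOR q) OR (q OR p))
t6 = t1 XOR t5 = (p XOR q) XOR ((p XOR q) OR ((p XOR q) OR (q OR p)))
At p=1, q=1: circuit gives 1, formula gives 0.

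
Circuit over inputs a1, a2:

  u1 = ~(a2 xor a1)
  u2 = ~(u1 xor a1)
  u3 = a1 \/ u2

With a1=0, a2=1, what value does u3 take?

1

u1 = ~(1 xor 0) = 0
u2 = ~(0 xor 0) = 1
u3 = 0 \/ 1 = 1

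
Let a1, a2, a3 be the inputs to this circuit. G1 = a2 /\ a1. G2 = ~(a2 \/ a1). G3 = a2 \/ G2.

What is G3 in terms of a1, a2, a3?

G2 = ~(a2 \/ a1)
G3 = a2 \/ G2 = a2 \/ (~(a2 \/ a1))

a2 \/ (~(a2 \/ a1))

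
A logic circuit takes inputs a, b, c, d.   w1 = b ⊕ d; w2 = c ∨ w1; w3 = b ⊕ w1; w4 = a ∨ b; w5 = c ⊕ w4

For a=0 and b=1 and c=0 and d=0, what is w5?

1

w4 = 0 ∨ 1 = 1
w5 = 0 ⊕ 1 = 1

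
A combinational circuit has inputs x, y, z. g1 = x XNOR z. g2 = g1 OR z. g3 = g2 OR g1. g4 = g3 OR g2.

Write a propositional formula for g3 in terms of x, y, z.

((x XNOR z) OR z) OR (x XNOR z)

g1 = x XNOR z
g2 = g1 OR z = (x XNOR z) OR z
g3 = g2 OR g1 = ((x XNOR z) OR z) OR (x XNOR z)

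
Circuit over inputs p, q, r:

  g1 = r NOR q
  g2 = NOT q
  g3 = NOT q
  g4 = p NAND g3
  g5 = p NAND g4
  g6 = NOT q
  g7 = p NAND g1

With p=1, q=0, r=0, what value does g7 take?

g1 = 0 NOR 0 = 1
g7 = 1 NAND 1 = 0

0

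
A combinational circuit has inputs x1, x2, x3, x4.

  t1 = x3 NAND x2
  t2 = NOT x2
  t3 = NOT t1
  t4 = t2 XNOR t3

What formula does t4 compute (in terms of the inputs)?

NOT x2 XNOR NOT (x3 NAND x2)

t1 = x3 NAND x2
t2 = NOT x2
t3 = NOT t1 = NOT (x3 NAND x2)
t4 = t2 XNOR t3 = NOT x2 XNOR NOT (x3 NAND x2)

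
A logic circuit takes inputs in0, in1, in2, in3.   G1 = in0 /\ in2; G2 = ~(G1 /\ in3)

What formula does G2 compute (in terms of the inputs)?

G1 = in0 /\ in2
G2 = ~(G1 /\ in3) = ~((in0 /\ in2) /\ in3)

~((in0 /\ in2) /\ in3)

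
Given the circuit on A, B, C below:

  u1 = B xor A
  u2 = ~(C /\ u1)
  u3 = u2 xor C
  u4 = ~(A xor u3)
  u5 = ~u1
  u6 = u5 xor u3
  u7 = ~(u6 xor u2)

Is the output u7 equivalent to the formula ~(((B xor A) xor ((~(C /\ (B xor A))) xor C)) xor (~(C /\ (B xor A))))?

u1 = B xor A
u2 = ~(C /\ u1) = ~(C /\ (B xor A))
u3 = u2 xor C = (~(C /\ (B xor A))) xor C
u5 = ~u1 = ~(B xor A)
u6 = u5 xor u3 = ~(B xor A) xor ((~(C /\ (B xor A))) xor C)
u7 = ~(u6 xor u2) = ~((~(B xor A) xor ((~(C /\ (B xor A))) xor C)) xor (~(C /\ (B xor A))))
At A=0, B=0, C=0: circuit gives 0, formula gives 1.

No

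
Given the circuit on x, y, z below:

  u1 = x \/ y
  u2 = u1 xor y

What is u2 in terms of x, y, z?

u1 = x \/ y
u2 = u1 xor y = (x \/ y) xor y

(x \/ y) xor y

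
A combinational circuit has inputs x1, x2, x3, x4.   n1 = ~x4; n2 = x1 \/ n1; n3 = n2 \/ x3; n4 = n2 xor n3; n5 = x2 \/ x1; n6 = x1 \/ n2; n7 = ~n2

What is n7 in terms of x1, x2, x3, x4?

~(x1 \/ ~x4)

n1 = ~x4
n2 = x1 \/ n1 = x1 \/ ~x4
n7 = ~n2 = ~(x1 \/ ~x4)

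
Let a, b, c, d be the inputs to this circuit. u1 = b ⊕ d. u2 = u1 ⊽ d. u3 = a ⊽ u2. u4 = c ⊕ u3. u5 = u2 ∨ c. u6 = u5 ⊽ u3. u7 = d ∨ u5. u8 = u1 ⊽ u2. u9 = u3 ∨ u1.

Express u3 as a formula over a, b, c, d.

u1 = b ⊕ d
u2 = u1 ⊽ d = (b ⊕ d) ⊽ d
u3 = a ⊽ u2 = a ⊽ ((b ⊕ d) ⊽ d)

a ⊽ ((b ⊕ d) ⊽ d)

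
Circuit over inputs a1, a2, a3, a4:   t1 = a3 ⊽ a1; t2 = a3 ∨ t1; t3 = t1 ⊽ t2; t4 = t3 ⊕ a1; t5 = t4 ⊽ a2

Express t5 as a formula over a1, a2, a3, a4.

t1 = a3 ⊽ a1
t2 = a3 ∨ t1 = a3 ∨ (a3 ⊽ a1)
t3 = t1 ⊽ t2 = (a3 ⊽ a1) ⊽ (a3 ∨ (a3 ⊽ a1))
t4 = t3 ⊕ a1 = ((a3 ⊽ a1) ⊽ (a3 ∨ (a3 ⊽ a1))) ⊕ a1
t5 = t4 ⊽ a2 = (((a3 ⊽ a1) ⊽ (a3 ∨ (a3 ⊽ a1))) ⊕ a1) ⊽ a2

(((a3 ⊽ a1) ⊽ (a3 ∨ (a3 ⊽ a1))) ⊕ a1) ⊽ a2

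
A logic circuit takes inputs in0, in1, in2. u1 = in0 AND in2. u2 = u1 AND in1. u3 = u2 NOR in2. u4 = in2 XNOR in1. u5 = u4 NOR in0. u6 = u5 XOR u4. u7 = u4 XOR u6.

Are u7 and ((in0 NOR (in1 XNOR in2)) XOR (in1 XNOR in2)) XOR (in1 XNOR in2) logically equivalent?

Yes

u4 = in2 XNOR in1
u5 = u4 NOR in0 = (in2 XNOR in1) NOR in0
u6 = u5 XOR u4 = ((in2 XNOR in1) NOR in0) XOR (in2 XNOR in1)
u7 = u4 XOR u6 = (in2 XNOR in1) XOR (((in2 XNOR in1) NOR in0) XOR (in2 XNOR in1))
At in0=0, in1=0, in2=0: circuit gives 0, formula gives 0.
At in0=0, in1=0, in2=1: circuit gives 1, formula gives 1.
Agrees on all 8 inputs.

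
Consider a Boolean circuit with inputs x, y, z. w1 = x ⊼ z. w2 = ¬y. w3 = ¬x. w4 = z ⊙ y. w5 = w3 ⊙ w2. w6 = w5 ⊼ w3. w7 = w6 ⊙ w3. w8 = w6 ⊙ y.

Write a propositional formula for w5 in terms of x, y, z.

¬x ⊙ ¬y

w2 = ¬y
w3 = ¬x
w5 = w3 ⊙ w2 = ¬x ⊙ ¬y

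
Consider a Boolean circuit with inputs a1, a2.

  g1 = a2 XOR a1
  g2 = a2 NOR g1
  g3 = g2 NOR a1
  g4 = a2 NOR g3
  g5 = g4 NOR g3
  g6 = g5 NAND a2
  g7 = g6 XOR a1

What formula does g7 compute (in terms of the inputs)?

(((a2 NOR ((a2 NOR (a2 XOR a1)) NOR a1)) NOR ((a2 NOR (a2 XOR a1)) NOR a1)) NAND a2) XOR a1

g1 = a2 XOR a1
g2 = a2 NOR g1 = a2 NOR (a2 XOR a1)
g3 = g2 NOR a1 = (a2 NOR (a2 XOR a1)) NOR a1
g4 = a2 NOR g3 = a2 NOR ((a2 NOR (a2 XOR a1)) NOR a1)
g5 = g4 NOR g3 = (a2 NOR ((a2 NOR (a2 XOR a1)) NOR a1)) NOR ((a2 NOR (a2 XOR a1)) NOR a1)
g6 = g5 NAND a2 = ((a2 NOR ((a2 NOR (a2 XOR a1)) NOR a1)) NOR ((a2 NOR (a2 XOR a1)) NOR a1)) NAND a2
g7 = g6 XOR a1 = (((a2 NOR ((a2 NOR (a2 XOR a1)) NOR a1)) NOR ((a2 NOR (a2 XOR a1)) NOR a1)) NAND a2) XOR a1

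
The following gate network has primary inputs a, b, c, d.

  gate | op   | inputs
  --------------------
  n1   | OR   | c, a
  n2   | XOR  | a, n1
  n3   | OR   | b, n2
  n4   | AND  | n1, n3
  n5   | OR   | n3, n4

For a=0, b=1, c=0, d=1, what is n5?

1

n1 = 0 OR 0 = 0
n2 = 0 XOR 0 = 0
n3 = 1 OR 0 = 1
n4 = 0 AND 1 = 0
n5 = 1 OR 0 = 1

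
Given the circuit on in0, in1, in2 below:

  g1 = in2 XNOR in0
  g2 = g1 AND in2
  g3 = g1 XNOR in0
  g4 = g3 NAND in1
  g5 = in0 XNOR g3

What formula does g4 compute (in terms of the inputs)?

((in2 XNOR in0) XNOR in0) NAND in1

g1 = in2 XNOR in0
g3 = g1 XNOR in0 = (in2 XNOR in0) XNOR in0
g4 = g3 NAND in1 = ((in2 XNOR in0) XNOR in0) NAND in1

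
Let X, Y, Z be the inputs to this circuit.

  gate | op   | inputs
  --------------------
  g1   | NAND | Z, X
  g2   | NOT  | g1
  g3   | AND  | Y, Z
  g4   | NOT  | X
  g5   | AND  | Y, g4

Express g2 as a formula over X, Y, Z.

NOT (Z NAND X)

g1 = Z NAND X
g2 = NOT g1 = NOT (Z NAND X)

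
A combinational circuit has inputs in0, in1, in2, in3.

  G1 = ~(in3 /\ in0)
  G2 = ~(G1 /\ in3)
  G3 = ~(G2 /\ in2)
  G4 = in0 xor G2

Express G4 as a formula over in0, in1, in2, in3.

G1 = ~(in3 /\ in0)
G2 = ~(G1 /\ in3) = ~((~(in3 /\ in0)) /\ in3)
G4 = in0 xor G2 = in0 xor (~((~(in3 /\ in0)) /\ in3))

in0 xor (~((~(in3 /\ in0)) /\ in3))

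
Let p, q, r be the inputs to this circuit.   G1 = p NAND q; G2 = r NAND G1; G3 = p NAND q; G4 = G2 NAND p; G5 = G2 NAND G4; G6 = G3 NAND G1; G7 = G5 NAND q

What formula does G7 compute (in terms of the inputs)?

G1 = p NAND q
G2 = r NAND G1 = r NAND (p NAND q)
G4 = G2 NAND p = (r NAND (p NAND q)) NAND p
G5 = G2 NAND G4 = (r NAND (p NAND q)) NAND ((r NAND (p NAND q)) NAND p)
G7 = G5 NAND q = ((r NAND (p NAND q)) NAND ((r NAND (p NAND q)) NAND p)) NAND q

((r NAND (p NAND q)) NAND ((r NAND (p NAND q)) NAND p)) NAND q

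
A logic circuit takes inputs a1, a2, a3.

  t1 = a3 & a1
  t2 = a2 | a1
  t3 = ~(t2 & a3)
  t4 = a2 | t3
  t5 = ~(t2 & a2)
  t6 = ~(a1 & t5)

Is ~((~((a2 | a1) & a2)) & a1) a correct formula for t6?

t2 = a2 | a1
t5 = ~(t2 & a2) = ~((a2 | a1) & a2)
t6 = ~(a1 & t5) = ~(a1 & (~((a2 | a1) & a2)))
At a1=1, a2=0, a3=0: circuit gives 0, formula gives 0.
At a1=0, a2=0, a3=0: circuit gives 1, formula gives 1.
Agrees on all 8 inputs.

Yes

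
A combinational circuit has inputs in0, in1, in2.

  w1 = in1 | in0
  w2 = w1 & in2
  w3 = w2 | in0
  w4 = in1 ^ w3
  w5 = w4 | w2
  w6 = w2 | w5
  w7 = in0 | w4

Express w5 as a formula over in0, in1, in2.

w1 = in1 | in0
w2 = w1 & in2 = (in1 | in0) & in2
w3 = w2 | in0 = ((in1 | in0) & in2) | in0
w4 = in1 ^ w3 = in1 ^ (((in1 | in0) & in2) | in0)
w5 = w4 | w2 = (in1 ^ (((in1 | in0) & in2) | in0)) | ((in1 | in0) & in2)

(in1 ^ (((in1 | in0) & in2) | in0)) | ((in1 | in0) & in2)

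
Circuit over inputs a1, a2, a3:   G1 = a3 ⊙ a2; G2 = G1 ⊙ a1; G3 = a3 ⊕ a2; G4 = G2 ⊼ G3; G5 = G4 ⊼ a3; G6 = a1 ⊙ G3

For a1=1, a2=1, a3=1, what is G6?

0

G3 = 1 ⊕ 1 = 0
G6 = 1 ⊙ 0 = 0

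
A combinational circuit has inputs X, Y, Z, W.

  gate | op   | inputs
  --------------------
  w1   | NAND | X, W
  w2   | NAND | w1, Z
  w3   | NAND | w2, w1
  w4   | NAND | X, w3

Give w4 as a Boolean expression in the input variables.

X NAND (((X NAND W) NAND Z) NAND (X NAND W))

w1 = X NAND W
w2 = w1 NAND Z = (X NAND W) NAND Z
w3 = w2 NAND w1 = ((X NAND W) NAND Z) NAND (X NAND W)
w4 = X NAND w3 = X NAND (((X NAND W) NAND Z) NAND (X NAND W))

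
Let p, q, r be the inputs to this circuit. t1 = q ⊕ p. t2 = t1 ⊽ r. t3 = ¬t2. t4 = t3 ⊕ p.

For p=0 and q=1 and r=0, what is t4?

1

t1 = 1 ⊕ 0 = 1
t2 = 1 ⊽ 0 = 0
t3 = ¬0 = 1
t4 = 1 ⊕ 0 = 1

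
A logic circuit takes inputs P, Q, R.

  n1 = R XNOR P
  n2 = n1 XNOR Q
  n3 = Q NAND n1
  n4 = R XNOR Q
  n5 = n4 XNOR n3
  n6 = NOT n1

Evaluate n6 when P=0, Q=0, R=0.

n1 = 0 XNOR 0 = 1
n6 = NOT 1 = 0

0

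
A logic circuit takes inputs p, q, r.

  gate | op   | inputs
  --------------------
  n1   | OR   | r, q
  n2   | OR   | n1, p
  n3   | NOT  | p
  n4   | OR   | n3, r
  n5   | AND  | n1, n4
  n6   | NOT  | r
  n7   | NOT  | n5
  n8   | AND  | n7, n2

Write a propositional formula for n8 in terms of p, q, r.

NOT ((r OR q) AND (NOT p OR r)) AND ((r OR q) OR p)

n1 = r OR q
n2 = n1 OR p = (r OR q) OR p
n3 = NOT p
n4 = n3 OR r = NOT p OR r
n5 = n1 AND n4 = (r OR q) AND (NOT p OR r)
n7 = NOT n5 = NOT ((r OR q) AND (NOT p OR r))
n8 = n7 AND n2 = NOT ((r OR q) AND (NOT p OR r)) AND ((r OR q) OR p)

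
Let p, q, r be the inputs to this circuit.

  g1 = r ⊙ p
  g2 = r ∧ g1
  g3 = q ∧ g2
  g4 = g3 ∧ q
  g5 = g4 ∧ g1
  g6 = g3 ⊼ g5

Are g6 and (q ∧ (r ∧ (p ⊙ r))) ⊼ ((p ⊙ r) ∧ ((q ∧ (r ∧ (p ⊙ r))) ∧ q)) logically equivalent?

Yes

g1 = r ⊙ p
g2 = r ∧ g1 = r ∧ (r ⊙ p)
g3 = q ∧ g2 = q ∧ (r ∧ (r ⊙ p))
g4 = g3 ∧ q = (q ∧ (r ∧ (r ⊙ p))) ∧ q
g5 = g4 ∧ g1 = ((q ∧ (r ∧ (r ⊙ p))) ∧ q) ∧ (r ⊙ p)
g6 = g3 ⊼ g5 = (q ∧ (r ∧ (r ⊙ p))) ⊼ (((q ∧ (r ∧ (r ⊙ p))) ∧ q) ∧ (r ⊙ p))
At p=1, q=1, r=1: circuit gives 0, formula gives 0.
At p=0, q=0, r=0: circuit gives 1, formula gives 1.
Agrees on all 8 inputs.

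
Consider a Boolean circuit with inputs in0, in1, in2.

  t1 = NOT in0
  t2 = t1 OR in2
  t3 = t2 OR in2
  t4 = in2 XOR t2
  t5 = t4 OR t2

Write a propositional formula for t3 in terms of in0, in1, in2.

t1 = NOT in0
t2 = t1 OR in2 = NOT in0 OR in2
t3 = t2 OR in2 = (NOT in0 OR in2) OR in2

(NOT in0 OR in2) OR in2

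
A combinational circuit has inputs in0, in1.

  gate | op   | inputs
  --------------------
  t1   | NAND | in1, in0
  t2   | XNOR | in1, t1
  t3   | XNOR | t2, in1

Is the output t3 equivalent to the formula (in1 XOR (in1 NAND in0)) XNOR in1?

No

t1 = in1 NAND in0
t2 = in1 XNOR t1 = in1 XNOR (in1 NAND in0)
t3 = t2 XNOR in1 = (in1 XNOR (in1 NAND in0)) XNOR in1
At in0=0, in1=0: circuit gives 1, formula gives 0.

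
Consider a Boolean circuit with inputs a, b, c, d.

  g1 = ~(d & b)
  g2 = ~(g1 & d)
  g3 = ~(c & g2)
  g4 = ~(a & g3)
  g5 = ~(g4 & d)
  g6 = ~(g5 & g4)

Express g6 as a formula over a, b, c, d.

~((~((~(a & (~(c & (~((~(d & b)) & d)))))) & d)) & (~(a & (~(c & (~((~(d & b)) & d)))))))

g1 = ~(d & b)
g2 = ~(g1 & d) = ~((~(d & b)) & d)
g3 = ~(c & g2) = ~(c & (~((~(d & b)) & d)))
g4 = ~(a & g3) = ~(a & (~(c & (~((~(d & b)) & d)))))
g5 = ~(g4 & d) = ~((~(a & (~(c & (~((~(d & b)) & d)))))) & d)
g6 = ~(g5 & g4) = ~((~((~(a & (~(c & (~((~(d & b)) & d)))))) & d)) & (~(a & (~(c & (~((~(d & b)) & d)))))))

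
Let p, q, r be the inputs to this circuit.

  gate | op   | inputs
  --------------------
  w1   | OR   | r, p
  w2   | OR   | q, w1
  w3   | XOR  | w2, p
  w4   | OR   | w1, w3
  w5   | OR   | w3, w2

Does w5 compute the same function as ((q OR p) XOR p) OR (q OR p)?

No

w1 = r OR p
w2 = q OR w1 = q OR (r OR p)
w3 = w2 XOR p = (q OR (r OR p)) XOR p
w5 = w3 OR w2 = ((q OR (r OR p)) XOR p) OR (q OR (r OR p))
At p=0, q=0, r=1: circuit gives 1, formula gives 0.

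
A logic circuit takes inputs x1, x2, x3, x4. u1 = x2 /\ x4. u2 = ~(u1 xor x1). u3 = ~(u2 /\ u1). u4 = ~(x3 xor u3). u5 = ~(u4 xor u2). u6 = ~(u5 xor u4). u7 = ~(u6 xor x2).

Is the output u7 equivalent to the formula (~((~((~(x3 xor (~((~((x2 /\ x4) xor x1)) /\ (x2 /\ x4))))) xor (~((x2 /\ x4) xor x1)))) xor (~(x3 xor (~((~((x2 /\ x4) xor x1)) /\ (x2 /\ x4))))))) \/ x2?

No

u1 = x2 /\ x4
u2 = ~(u1 xor x1) = ~((x2 /\ x4) xor x1)
u3 = ~(u2 /\ u1) = ~((~((x2 /\ x4) xor x1)) /\ (x2 /\ x4))
u4 = ~(x3 xor u3) = ~(x3 xor (~((~((x2 /\ x4) xor x1)) /\ (x2 /\ x4))))
u5 = ~(u4 xor u2) = ~((~(x3 xor (~((~((x2 /\ x4) xor x1)) /\ (x2 /\ x4))))) xor (~((x2 /\ x4) xor x1)))
u6 = ~(u5 xor u4) = ~((~((~(x3 xor (~((~((x2 /\ x4) xor x1)) /\ (x2 /\ x4))))) xor (~((x2 /\ x4) xor x1)))) xor (~(x3 xor (~((~((x2 /\ x4) xor x1)) /\ (x2 /\ x4))))))
u7 = ~(u6 xor x2) = ~((~((~((~(x3 xor (~((~((x2 /\ x4) xor x1)) /\ (x2 /\ x4))))) xor (~((x2 /\ x4) xor x1)))) xor (~(x3 xor (~((~((x2 /\ x4) xor x1)) /\ (x2 /\ x4))))))) xor x2)
At x1=0, x2=0, x3=0, x4=0: circuit gives 0, formula gives 1.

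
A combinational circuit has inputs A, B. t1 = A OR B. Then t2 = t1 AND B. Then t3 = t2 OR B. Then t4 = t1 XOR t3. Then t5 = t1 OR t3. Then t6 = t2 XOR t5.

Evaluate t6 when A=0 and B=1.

t1 = 0 OR 1 = 1
t2 = 1 AND 1 = 1
t3 = 1 OR 1 = 1
t5 = 1 OR 1 = 1
t6 = 1 XOR 1 = 0

0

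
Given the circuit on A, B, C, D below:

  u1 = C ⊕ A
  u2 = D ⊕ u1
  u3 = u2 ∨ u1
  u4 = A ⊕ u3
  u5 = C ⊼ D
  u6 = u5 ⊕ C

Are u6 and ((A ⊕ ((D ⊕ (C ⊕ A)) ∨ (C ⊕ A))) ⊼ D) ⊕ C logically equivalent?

u5 = C ⊼ D
u6 = u5 ⊕ C = (C ⊼ D) ⊕ C
At A=0, B=0, C=0, D=1: circuit gives 1, formula gives 0.

No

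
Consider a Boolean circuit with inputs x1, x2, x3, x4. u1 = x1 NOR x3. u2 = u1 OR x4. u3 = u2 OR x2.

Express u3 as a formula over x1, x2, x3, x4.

u1 = x1 NOR x3
u2 = u1 OR x4 = (x1 NOR x3) OR x4
u3 = u2 OR x2 = ((x1 NOR x3) OR x4) OR x2

((x1 NOR x3) OR x4) OR x2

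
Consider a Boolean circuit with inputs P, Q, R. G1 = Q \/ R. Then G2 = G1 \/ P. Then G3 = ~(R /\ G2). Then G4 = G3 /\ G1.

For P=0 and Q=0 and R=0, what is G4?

0

G1 = 0 \/ 0 = 0
G2 = 0 \/ 0 = 0
G3 = ~(0 /\ 0) = 1
G4 = 1 /\ 0 = 0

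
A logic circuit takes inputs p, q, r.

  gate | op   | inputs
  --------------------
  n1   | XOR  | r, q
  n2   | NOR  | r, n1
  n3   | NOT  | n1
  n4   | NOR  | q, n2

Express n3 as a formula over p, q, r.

NOT (r XOR q)

n1 = r XOR q
n3 = NOT n1 = NOT (r XOR q)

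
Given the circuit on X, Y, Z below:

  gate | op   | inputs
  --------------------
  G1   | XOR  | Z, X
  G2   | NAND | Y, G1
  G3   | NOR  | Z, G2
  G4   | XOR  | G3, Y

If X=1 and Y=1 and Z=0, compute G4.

0

G1 = 0 XOR 1 = 1
G2 = 1 NAND 1 = 0
G3 = 0 NOR 0 = 1
G4 = 1 XOR 1 = 0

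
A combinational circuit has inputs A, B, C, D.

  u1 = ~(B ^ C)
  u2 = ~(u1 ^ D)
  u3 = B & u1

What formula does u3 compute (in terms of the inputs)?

u1 = ~(B ^ C)
u3 = B & u1 = B & (~(B ^ C))

B & (~(B ^ C))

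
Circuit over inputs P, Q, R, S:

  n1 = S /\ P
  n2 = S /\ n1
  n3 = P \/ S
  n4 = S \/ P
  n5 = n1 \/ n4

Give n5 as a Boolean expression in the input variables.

n1 = S /\ P
n4 = S \/ P
n5 = n1 \/ n4 = (S /\ P) \/ (S \/ P)

(S /\ P) \/ (S \/ P)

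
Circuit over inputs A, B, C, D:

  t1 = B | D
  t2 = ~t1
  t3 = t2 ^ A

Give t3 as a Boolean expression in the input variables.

t1 = B | D
t2 = ~t1 = ~(B | D)
t3 = t2 ^ A = ~(B | D) ^ A

~(B | D) ^ A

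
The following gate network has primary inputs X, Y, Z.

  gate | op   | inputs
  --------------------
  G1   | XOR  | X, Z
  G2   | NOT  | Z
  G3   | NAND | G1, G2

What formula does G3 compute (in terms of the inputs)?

G1 = X XOR Z
G2 = NOT Z
G3 = G1 NAND G2 = (X XOR Z) NAND NOT Z

(X XOR Z) NAND NOT Z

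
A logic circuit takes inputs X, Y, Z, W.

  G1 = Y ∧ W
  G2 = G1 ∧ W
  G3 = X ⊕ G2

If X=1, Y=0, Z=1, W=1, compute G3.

G1 = 0 ∧ 1 = 0
G2 = 0 ∧ 1 = 0
G3 = 1 ⊕ 0 = 1

1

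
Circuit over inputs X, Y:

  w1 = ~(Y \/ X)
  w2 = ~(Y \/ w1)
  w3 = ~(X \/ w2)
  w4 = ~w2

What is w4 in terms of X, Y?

w1 = ~(Y \/ X)
w2 = ~(Y \/ w1) = ~(Y \/ (~(Y \/ X)))
w4 = ~w2 = ~(~(Y \/ (~(Y \/ X))))

~(~(Y \/ (~(Y \/ X))))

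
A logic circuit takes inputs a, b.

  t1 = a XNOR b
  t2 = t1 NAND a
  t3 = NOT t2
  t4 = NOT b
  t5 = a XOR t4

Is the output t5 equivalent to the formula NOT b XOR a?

Yes

t4 = NOT b
t5 = a XOR t4 = a XOR NOT b
At a=0, b=1: circuit gives 0, formula gives 0.
At a=0, b=0: circuit gives 1, formula gives 1.
Agrees on all 4 inputs.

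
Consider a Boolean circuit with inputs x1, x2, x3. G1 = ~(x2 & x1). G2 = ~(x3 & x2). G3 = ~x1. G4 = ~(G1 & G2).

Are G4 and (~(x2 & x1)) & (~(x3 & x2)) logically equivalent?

No

G1 = ~(x2 & x1)
G2 = ~(x3 & x2)
G4 = ~(G1 & G2) = ~((~(x2 & x1)) & (~(x3 & x2)))
At x1=0, x2=0, x3=0: circuit gives 0, formula gives 1.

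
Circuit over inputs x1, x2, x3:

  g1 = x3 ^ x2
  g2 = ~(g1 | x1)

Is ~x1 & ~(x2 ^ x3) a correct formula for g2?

Yes

g1 = x3 ^ x2
g2 = ~(g1 | x1) = ~((x3 ^ x2) | x1)
At x1=0, x2=0, x3=1: circuit gives 0, formula gives 0.
At x1=0, x2=0, x3=0: circuit gives 1, formula gives 1.
Agrees on all 8 inputs.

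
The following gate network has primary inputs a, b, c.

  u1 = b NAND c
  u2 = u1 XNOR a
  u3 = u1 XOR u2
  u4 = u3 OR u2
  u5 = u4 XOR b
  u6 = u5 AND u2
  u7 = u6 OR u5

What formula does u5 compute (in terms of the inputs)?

u1 = b NAND c
u2 = u1 XNOR a = (b NAND c) XNOR a
u3 = u1 XOR u2 = (b NAND c) XOR ((b NAND c) XNOR a)
u4 = u3 OR u2 = ((b NAND c) XOR ((b NAND c) XNOR a)) OR ((b NAND c) XNOR a)
u5 = u4 XOR b = (((b NAND c) XOR ((b NAND c) XNOR a)) OR ((b NAND c) XNOR a)) XOR b

(((b NAND c) XOR ((b NAND c) XNOR a)) OR ((b NAND c) XNOR a)) XOR b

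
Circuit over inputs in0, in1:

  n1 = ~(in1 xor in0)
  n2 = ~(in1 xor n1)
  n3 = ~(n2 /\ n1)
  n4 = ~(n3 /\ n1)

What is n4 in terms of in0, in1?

~((~((~(in1 xor (~(in1 xor in0)))) /\ (~(in1 xor in0)))) /\ (~(in1 xor in0)))

n1 = ~(in1 xor in0)
n2 = ~(in1 xor n1) = ~(in1 xor (~(in1 xor in0)))
n3 = ~(n2 /\ n1) = ~((~(in1 xor (~(in1 xor in0)))) /\ (~(in1 xor in0)))
n4 = ~(n3 /\ n1) = ~((~((~(in1 xor (~(in1 xor in0)))) /\ (~(in1 xor in0)))) /\ (~(in1 xor in0)))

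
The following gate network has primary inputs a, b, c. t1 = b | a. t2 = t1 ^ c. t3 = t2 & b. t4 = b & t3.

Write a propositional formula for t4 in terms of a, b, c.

t1 = b | a
t2 = t1 ^ c = (b | a) ^ c
t3 = t2 & b = ((b | a) ^ c) & b
t4 = b & t3 = b & (((b | a) ^ c) & b)

b & (((b | a) ^ c) & b)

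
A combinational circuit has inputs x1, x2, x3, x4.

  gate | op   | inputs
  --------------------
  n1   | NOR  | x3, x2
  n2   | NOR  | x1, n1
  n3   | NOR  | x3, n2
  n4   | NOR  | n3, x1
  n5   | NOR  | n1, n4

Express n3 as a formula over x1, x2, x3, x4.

n1 = x3 NOR x2
n2 = x1 NOR n1 = x1 NOR (x3 NOR x2)
n3 = x3 NOR n2 = x3 NOR (x1 NOR (x3 NOR x2))

x3 NOR (x1 NOR (x3 NOR x2))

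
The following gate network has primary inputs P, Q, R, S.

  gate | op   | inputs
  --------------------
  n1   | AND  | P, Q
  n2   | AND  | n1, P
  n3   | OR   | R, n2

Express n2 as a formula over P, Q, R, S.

(P AND Q) AND P

n1 = P AND Q
n2 = n1 AND P = (P AND Q) AND P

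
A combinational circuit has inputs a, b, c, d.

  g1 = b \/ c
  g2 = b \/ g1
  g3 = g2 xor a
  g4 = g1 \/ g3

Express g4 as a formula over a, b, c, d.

(b \/ c) \/ ((b \/ (b \/ c)) xor a)

g1 = b \/ c
g2 = b \/ g1 = b \/ (b \/ c)
g3 = g2 xor a = (b \/ (b \/ c)) xor a
g4 = g1 \/ g3 = (b \/ c) \/ ((b \/ (b \/ c)) xor a)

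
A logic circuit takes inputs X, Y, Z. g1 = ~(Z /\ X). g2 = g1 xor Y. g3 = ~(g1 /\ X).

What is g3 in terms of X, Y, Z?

g1 = ~(Z /\ X)
g3 = ~(g1 /\ X) = ~((~(Z /\ X)) /\ X)

~((~(Z /\ X)) /\ X)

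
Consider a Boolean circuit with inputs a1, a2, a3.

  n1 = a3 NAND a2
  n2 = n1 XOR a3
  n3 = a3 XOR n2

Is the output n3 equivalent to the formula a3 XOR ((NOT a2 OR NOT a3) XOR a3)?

Yes

n1 = a3 NAND a2
n2 = n1 XOR a3 = (a3 NAND a2) XOR a3
n3 = a3 XOR n2 = a3 XOR ((a3 NAND a2) XOR a3)
At a1=0, a2=1, a3=1: circuit gives 0, formula gives 0.
At a1=0, a2=0, a3=0: circuit gives 1, formula gives 1.
Agrees on all 8 inputs.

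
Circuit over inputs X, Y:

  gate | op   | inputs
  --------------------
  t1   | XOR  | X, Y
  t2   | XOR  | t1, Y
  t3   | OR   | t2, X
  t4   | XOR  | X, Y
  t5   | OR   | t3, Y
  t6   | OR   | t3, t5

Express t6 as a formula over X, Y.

t1 = X XOR Y
t2 = t1 XOR Y = (X XOR Y) XOR Y
t3 = t2 OR X = ((X XOR Y) XOR Y) OR X
t5 = t3 OR Y = (((X XOR Y) XOR Y) OR X) OR Y
t6 = t3 OR t5 = (((X XOR Y) XOR Y) OR X) OR ((((X XOR Y) XOR Y) OR X) OR Y)

(((X XOR Y) XOR Y) OR X) OR ((((X XOR Y) XOR Y) OR X) OR Y)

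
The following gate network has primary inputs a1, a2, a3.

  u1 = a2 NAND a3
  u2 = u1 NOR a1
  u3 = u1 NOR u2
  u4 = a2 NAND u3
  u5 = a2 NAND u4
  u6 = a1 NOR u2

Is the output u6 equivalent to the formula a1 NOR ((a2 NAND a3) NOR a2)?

u1 = a2 NAND a3
u2 = u1 NOR a1 = (a2 NAND a3) NOR a1
u6 = a1 NOR u2 = a1 NOR ((a2 NAND a3) NOR a1)
At a1=0, a2=1, a3=1: circuit gives 0, formula gives 1.

No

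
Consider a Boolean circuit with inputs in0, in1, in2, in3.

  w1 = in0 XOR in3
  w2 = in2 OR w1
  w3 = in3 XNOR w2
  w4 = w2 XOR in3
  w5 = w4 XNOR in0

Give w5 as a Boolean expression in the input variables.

w1 = in0 XOR in3
w2 = in2 OR w1 = in2 OR (in0 XOR in3)
w4 = w2 XOR in3 = (in2 OR (in0 XOR in3)) XOR in3
w5 = w4 XNOR in0 = ((in2 OR (in0 XOR in3)) XOR in3) XNOR in0

((in2 OR (in0 XOR in3)) XOR in3) XNOR in0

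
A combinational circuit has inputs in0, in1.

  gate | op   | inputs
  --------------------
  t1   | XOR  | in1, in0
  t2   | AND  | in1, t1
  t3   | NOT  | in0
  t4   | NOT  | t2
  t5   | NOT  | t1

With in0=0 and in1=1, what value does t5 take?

0

t1 = 1 XOR 0 = 1
t5 = NOT 1 = 0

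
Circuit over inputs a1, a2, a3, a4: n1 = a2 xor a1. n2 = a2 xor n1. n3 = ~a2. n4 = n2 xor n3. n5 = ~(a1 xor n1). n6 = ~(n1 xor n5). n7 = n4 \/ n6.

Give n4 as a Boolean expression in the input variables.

n1 = a2 xor a1
n2 = a2 xor n1 = a2 xor (a2 xor a1)
n3 = ~a2
n4 = n2 xor n3 = (a2 xor (a2 xor a1)) xor ~a2

(a2 xor (a2 xor a1)) xor ~a2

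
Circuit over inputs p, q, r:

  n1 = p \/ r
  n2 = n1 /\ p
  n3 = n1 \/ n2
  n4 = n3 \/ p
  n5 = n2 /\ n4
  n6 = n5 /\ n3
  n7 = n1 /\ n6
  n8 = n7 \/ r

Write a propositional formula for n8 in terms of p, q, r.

((p \/ r) /\ ((((p \/ r) /\ p) /\ (((p \/ r) \/ ((p \/ r) /\ p)) \/ p)) /\ ((p \/ r) \/ ((p \/ r) /\ p)))) \/ r

n1 = p \/ r
n2 = n1 /\ p = (p \/ r) /\ p
n3 = n1 \/ n2 = (p \/ r) \/ ((p \/ r) /\ p)
n4 = n3 \/ p = ((p \/ r) \/ ((p \/ r) /\ p)) \/ p
n5 = n2 /\ n4 = ((p \/ r) /\ p) /\ (((p \/ r) \/ ((p \/ r) /\ p)) \/ p)
n6 = n5 /\ n3 = (((p \/ r) /\ p) /\ (((p \/ r) \/ ((p \/ r) /\ p)) \/ p)) /\ ((p \/ r) \/ ((p \/ r) /\ p))
n7 = n1 /\ n6 = (p \/ r) /\ ((((p \/ r) /\ p) /\ (((p \/ r) \/ ((p \/ r) /\ p)) \/ p)) /\ ((p \/ r) \/ ((p \/ r) /\ p)))
n8 = n7 \/ r = ((p \/ r) /\ ((((p \/ r) /\ p) /\ (((p \/ r) \/ ((p \/ r) /\ p)) \/ p)) /\ ((p \/ r) \/ ((p \/ r) /\ p)))) \/ r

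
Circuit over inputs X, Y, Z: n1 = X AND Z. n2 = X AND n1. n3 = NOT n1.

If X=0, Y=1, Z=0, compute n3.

1

n1 = 0 AND 0 = 0
n3 = NOT 0 = 1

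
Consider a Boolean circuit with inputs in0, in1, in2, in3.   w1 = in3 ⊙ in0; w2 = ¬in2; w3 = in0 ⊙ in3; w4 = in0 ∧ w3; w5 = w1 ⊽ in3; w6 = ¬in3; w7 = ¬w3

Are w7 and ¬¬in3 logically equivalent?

No

w3 = in0 ⊙ in3
w7 = ¬w3 = ¬(in0 ⊙ in3)
At in0=1, in1=0, in2=0, in3=0: circuit gives 1, formula gives 0.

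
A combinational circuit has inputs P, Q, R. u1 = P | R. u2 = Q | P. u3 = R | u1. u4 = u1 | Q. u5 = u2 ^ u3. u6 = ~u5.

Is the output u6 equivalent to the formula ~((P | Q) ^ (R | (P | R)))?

Yes

u1 = P | R
u2 = Q | P
u3 = R | u1 = R | (P | R)
u5 = u2 ^ u3 = (Q | P) ^ (R | (P | R))
u6 = ~u5 = ~((Q | P) ^ (R | (P | R)))
At P=0, Q=0, R=1: circuit gives 0, formula gives 0.
At P=0, Q=0, R=0: circuit gives 1, formula gives 1.
Agrees on all 8 inputs.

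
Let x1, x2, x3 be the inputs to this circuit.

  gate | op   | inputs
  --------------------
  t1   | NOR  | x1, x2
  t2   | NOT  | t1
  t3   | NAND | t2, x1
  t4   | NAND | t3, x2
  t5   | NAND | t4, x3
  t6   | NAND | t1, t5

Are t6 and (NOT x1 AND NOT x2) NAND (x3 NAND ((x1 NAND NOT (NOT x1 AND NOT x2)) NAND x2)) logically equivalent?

Yes

t1 = x1 NOR x2
t2 = NOT t1 = NOT (x1 NOR x2)
t3 = t2 NAND x1 = NOT (x1 NOR x2) NAND x1
t4 = t3 NAND x2 = (NOT (x1 NOR x2) NAND x1) NAND x2
t5 = t4 NAND x3 = ((NOT (x1 NOR x2) NAND x1) NAND x2) NAND x3
t6 = t1 NAND t5 = (x1 NOR x2) NAND (((NOT (x1 NOR x2) NAND x1) NAND x2) NAND x3)
At x1=0, x2=0, x3=0: circuit gives 0, formula gives 0.
At x1=0, x2=0, x3=1: circuit gives 1, formula gives 1.
Agrees on all 8 inputs.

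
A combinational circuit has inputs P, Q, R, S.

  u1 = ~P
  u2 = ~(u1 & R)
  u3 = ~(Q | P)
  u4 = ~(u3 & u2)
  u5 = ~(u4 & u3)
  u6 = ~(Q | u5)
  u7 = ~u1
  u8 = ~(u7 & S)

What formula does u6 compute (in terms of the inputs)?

u1 = ~P
u2 = ~(u1 & R) = ~(~P & R)
u3 = ~(Q | P)
u4 = ~(u3 & u2) = ~((~(Q | P)) & (~(~P & R)))
u5 = ~(u4 & u3) = ~((~((~(Q | P)) & (~(~P & R)))) & (~(Q | P)))
u6 = ~(Q | u5) = ~(Q | (~((~((~(Q | P)) & (~(~P & R)))) & (~(Q | P)))))

~(Q | (~((~((~(Q | P)) & (~(~P & R)))) & (~(Q | P)))))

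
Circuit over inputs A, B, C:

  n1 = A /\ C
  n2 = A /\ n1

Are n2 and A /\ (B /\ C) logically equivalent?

n1 = A /\ C
n2 = A /\ n1 = A /\ (A /\ C)
At A=1, B=0, C=1: circuit gives 1, formula gives 0.

No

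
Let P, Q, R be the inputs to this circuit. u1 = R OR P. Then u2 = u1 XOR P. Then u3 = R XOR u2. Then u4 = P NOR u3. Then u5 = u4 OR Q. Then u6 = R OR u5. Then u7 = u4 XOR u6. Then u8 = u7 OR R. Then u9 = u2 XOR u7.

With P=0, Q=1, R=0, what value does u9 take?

0

u1 = 0 OR 0 = 0
u2 = 0 XOR 0 = 0
u3 = 0 XOR 0 = 0
u4 = 0 NOR 0 = 1
u5 = 1 OR 1 = 1
u6 = 0 OR 1 = 1
u7 = 1 XOR 1 = 0
u9 = 0 XOR 0 = 0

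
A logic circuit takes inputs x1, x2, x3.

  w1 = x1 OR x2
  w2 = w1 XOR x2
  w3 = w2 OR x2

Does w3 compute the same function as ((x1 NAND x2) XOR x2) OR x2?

w1 = x1 OR x2
w2 = w1 XOR x2 = (x1 OR x2) XOR x2
w3 = w2 OR x2 = ((x1 OR x2) XOR x2) OR x2
At x1=0, x2=0, x3=0: circuit gives 0, formula gives 1.

No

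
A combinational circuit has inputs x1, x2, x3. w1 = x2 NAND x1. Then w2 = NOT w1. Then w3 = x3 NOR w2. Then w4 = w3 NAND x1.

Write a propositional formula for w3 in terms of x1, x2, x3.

w1 = x2 NAND x1
w2 = NOT w1 = NOT (x2 NAND x1)
w3 = x3 NOR w2 = x3 NOR NOT (x2 NAND x1)

x3 NOR NOT (x2 NAND x1)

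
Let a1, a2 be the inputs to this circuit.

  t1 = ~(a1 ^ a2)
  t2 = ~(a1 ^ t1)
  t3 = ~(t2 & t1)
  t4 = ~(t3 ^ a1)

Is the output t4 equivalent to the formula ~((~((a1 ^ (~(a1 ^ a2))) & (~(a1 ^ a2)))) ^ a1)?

No

t1 = ~(a1 ^ a2)
t2 = ~(a1 ^ t1) = ~(a1 ^ (~(a1 ^ a2)))
t3 = ~(t2 & t1) = ~((~(a1 ^ (~(a1 ^ a2)))) & (~(a1 ^ a2)))
t4 = ~(t3 ^ a1) = ~((~((~(a1 ^ (~(a1 ^ a2)))) & (~(a1 ^ a2)))) ^ a1)
At a1=0, a2=0: circuit gives 0, formula gives 1.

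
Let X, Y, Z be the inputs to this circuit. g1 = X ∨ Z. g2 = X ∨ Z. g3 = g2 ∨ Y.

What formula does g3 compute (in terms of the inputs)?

(X ∨ Z) ∨ Y

g2 = X ∨ Z
g3 = g2 ∨ Y = (X ∨ Z) ∨ Y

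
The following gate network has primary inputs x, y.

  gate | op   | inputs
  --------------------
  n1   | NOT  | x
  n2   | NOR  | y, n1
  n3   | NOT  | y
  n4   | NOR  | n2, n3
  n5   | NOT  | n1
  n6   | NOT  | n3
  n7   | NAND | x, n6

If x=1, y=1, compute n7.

0

n3 = NOT 1 = 0
n6 = NOT 0 = 1
n7 = 1 NAND 1 = 0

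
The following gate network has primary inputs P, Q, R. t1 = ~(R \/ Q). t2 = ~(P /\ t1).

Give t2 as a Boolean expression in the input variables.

t1 = ~(R \/ Q)
t2 = ~(P /\ t1) = ~(P /\ (~(R \/ Q)))

~(P /\ (~(R \/ Q)))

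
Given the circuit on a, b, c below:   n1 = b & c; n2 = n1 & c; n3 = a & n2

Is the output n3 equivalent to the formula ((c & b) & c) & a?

Yes

n1 = b & c
n2 = n1 & c = (b & c) & c
n3 = a & n2 = a & ((b & c) & c)
At a=0, b=0, c=0: circuit gives 0, formula gives 0.
At a=1, b=1, c=1: circuit gives 1, formula gives 1.
Agrees on all 8 inputs.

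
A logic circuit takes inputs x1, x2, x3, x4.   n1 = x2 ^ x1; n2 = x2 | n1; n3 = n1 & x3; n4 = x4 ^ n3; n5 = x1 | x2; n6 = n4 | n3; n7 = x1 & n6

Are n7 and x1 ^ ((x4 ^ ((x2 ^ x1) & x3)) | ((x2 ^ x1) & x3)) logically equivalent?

No

n1 = x2 ^ x1
n3 = n1 & x3 = (x2 ^ x1) & x3
n4 = x4 ^ n3 = x4 ^ ((x2 ^ x1) & x3)
n6 = n4 | n3 = (x4 ^ ((x2 ^ x1) & x3)) | ((x2 ^ x1) & x3)
n7 = x1 & n6 = x1 & ((x4 ^ ((x2 ^ x1) & x3)) | ((x2 ^ x1) & x3))
At x1=0, x2=0, x3=0, x4=1: circuit gives 0, formula gives 1.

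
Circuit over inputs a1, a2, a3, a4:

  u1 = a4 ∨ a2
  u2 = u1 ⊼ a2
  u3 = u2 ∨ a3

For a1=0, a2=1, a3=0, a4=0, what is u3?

u1 = 0 ∨ 1 = 1
u2 = 1 ⊼ 1 = 0
u3 = 0 ∨ 0 = 0

0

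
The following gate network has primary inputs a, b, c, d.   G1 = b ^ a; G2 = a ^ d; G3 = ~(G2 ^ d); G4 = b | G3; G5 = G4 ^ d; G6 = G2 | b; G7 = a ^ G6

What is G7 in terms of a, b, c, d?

G2 = a ^ d
G6 = G2 | b = (a ^ d) | b
G7 = a ^ G6 = a ^ ((a ^ d) | b)

a ^ ((a ^ d) | b)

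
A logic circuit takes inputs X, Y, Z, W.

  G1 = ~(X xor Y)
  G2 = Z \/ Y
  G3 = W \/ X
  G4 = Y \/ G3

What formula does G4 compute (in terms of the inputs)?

G3 = W \/ X
G4 = Y \/ G3 = Y \/ (W \/ X)

Y \/ (W \/ X)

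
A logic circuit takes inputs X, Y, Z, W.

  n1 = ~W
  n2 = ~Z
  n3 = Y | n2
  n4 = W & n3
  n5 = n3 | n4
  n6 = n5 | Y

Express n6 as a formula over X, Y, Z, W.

n2 = ~Z
n3 = Y | n2 = Y | ~Z
n4 = W & n3 = W & (Y | ~Z)
n5 = n3 | n4 = (Y | ~Z) | (W & (Y | ~Z))
n6 = n5 | Y = ((Y | ~Z) | (W & (Y | ~Z))) | Y

((Y | ~Z) | (W & (Y | ~Z))) | Y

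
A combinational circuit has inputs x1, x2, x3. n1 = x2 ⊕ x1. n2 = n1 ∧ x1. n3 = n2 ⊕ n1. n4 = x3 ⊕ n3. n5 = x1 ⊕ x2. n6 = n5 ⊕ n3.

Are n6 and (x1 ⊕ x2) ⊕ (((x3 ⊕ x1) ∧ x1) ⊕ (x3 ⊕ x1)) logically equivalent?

No

n1 = x2 ⊕ x1
n2 = n1 ∧ x1 = (x2 ⊕ x1) ∧ x1
n3 = n2 ⊕ n1 = ((x2 ⊕ x1) ∧ x1) ⊕ (x2 ⊕ x1)
n5 = x1 ⊕ x2
n6 = n5 ⊕ n3 = (x1 ⊕ x2) ⊕ (((x2 ⊕ x1) ∧ x1) ⊕ (x2 ⊕ x1))
At x1=0, x2=0, x3=1: circuit gives 0, formula gives 1.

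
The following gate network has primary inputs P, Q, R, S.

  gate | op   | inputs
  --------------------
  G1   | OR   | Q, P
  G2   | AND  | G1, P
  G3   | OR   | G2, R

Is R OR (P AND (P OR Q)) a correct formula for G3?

G1 = Q OR P
G2 = G1 AND P = (Q OR P) AND P
G3 = G2 OR R = ((Q OR P) AND P) OR R
At P=0, Q=0, R=0, S=0: circuit gives 0, formula gives 0.
At P=0, Q=0, R=1, S=0: circuit gives 1, formula gives 1.
Agrees on all 16 inputs.

Yes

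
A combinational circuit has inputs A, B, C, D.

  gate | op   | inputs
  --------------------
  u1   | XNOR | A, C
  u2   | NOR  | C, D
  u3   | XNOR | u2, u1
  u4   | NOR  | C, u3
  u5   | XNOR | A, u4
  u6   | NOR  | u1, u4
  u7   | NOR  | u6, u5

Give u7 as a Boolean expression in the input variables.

u1 = A XNOR C
u2 = C NOR D
u3 = u2 XNOR u1 = (C NOR D) XNOR (A XNOR C)
u4 = C NOR u3 = C NOR ((C NOR D) XNOR (A XNOR C))
u5 = A XNOR u4 = A XNOR (C NOR ((C NOR D) XNOR (A XNOR C)))
u6 = u1 NOR u4 = (A XNOR C) NOR (C NOR ((C NOR D) XNOR (A XNOR C)))
u7 = u6 NOR u5 = ((A XNOR C) NOR (C NOR ((C NOR D) XNOR (A XNOR C)))) NOR (A XNOR (C NOR ((C NOR D) XNOR (A XNOR C))))

((A XNOR C) NOR (C NOR ((C NOR D) XNOR (A XNOR C)))) NOR (A XNOR (C NOR ((C NOR D) XNOR (A XNOR C))))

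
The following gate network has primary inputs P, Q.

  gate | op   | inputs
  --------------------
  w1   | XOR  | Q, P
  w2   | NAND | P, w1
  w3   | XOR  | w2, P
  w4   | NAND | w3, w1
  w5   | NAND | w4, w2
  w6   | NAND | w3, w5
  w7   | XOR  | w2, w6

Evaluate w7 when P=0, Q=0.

w1 = 0 XOR 0 = 0
w2 = 0 NAND 0 = 1
w3 = 1 XOR 0 = 1
w4 = 1 NAND 0 = 1
w5 = 1 NAND 1 = 0
w6 = 1 NAND 0 = 1
w7 = 1 XOR 1 = 0

0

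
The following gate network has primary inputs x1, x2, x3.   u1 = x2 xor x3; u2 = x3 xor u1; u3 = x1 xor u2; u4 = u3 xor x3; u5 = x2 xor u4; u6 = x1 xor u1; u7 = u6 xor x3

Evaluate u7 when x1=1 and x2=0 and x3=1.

u1 = 0 xor 1 = 1
u6 = 1 xor 1 = 0
u7 = 0 xor 1 = 1

1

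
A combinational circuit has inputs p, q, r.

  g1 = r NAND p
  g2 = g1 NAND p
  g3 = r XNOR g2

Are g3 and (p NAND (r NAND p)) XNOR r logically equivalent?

Yes

g1 = r NAND p
g2 = g1 NAND p = (r NAND p) NAND p
g3 = r XNOR g2 = r XNOR ((r NAND p) NAND p)
At p=0, q=0, r=0: circuit gives 0, formula gives 0.
At p=0, q=0, r=1: circuit gives 1, formula gives 1.
Agrees on all 8 inputs.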